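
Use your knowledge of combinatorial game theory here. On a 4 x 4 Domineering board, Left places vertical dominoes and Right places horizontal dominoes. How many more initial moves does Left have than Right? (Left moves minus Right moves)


Board is 4 x 4 (rows x cols).
Left (vertical) placements: (rows-1) * cols = 3 * 4 = 12
Right (horizontal) placements: rows * (cols-1) = 4 * 3 = 12
Advantage = Left - Right = 12 - 12 = 0

0


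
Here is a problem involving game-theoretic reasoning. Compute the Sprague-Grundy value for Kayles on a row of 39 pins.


Kayles: a move removes 1 or 2 adjacent pins from a contiguous row.
Removing pins from a row of k leaves two independent rows (a, b) with a + b = k - 1 (one pin) or a + b = k - 2 (two pins); an end removal gives a = 0.
By Sprague-Grundy, G(k) = mex{ G(a) XOR G(b) } over all these splits. G(0) = 0.
G(1): splits (0,0):0^0=0 -> mex({0}) = 1
G(2): splits (0,1):0^1=1 (0,0):0^0=0 -> mex({0, 1}) = 2
G(3): splits (0,2):0^2=2 (1,1):1^1=0 (0,1):0^1=1 -> mex({0, 1, 2}) = 3
G(4): splits (0,3):0^3=3 (1,2):1^2=3 (0,2):0^2=2 (1,1):1^1=0 -> mex({0, 2, 3}) = 1
G(5): splits (0,4):0^1=1 (1,3):1^3=2 (2,2):2^2=0 (0,3):0^3=3 (1,2):1^2=3 -> mex({0, 1, 2, 3}) = 4
G(6) = mex({0, 1, 2, 4}) = 3
G(7) = mex({0, 1, 3, 4, 5}) = 2
G(8) = mex({0, 2, 3, 5, 6}) = 1
G(9) = mex({0, 1, 2, 3, 6, 7}) = 4
G(10) = mex({0, 1, 3, 4, 5, 7}) = 2
G(11) = mex({0, 1, 2, 3, 4, 5}) = 6
G(12) = mex({0, 1, 2, 3, 5, 6, 7}) = 4
G(13) = mex({0, 2, 3, 4, 6, 7}) = 1
G(14) = mex({0, 1, 4, 5, 6, 7}) = 2
G(15) = mex({0, 1, 2, 3, 4, 5, 6}) = 7
G(16) = mex({0, 2, 3, 5, 6, 7}) = 1
G(17) = mex({0, 1, 2, 3, 5, 6, 7}) = 4
G(18) = mex({0, 1, 2, 4, 5, 6}) = 3
G(19) = mex({0, 1, 3, 4, 5, 7}) = 2
G(20) = mex({0, 2, 3, 4, 5, 6, 7}) = 1
G(21) = mex({0, 1, 2, 3, 5, 6, 7}) = 4
G(22) = mex({0, 1, 2, 3, 4, 5, 7}) = 6
G(23) = mex({0, 1, 2, 3, 4, 5, 6}) = 7
G(24) = mex({0, 1, 2, 3, 5, 6, 7}) = 4
G(25) = mex({0, 2, 3, 4, 6, 7}) = 1
G(26) = mex({0, 1, 3, 4, 5, 6, 7}) = 2
G(27) = mex({0, 1, 2, 3, 4, 5, 6, 7}) = 8
G(28) = mex({0, 1, 2, 3, 4, 6, 7, 8}) = 5
G(29) = mex({0, 1, 2, 3, 5, 6, 7, 8, 9}) = 4
G(30) = mex({0, 1, 2, 3, 4, 5, 6, 9, 10}) = 7
G(31) = mex({0, 1, 3, 4, 5, 7, 10, 11}) = 2
G(32) = mex({0, 2, 3, 4, 5, 6, 7, 9, 11}) = 1
G(33) = mex({0, 1, 2, 3, 4, 5, 6, 7, 9, 12}) = 8
G(34) = mex({0, 1, 2, 3, 4, 5, 7, 8, 11, 12}) = 6
G(35) = mex({0, 1, 2, 3, 4, 5, 6, 8, 9, 10, 11}) = 7
G(36) = mex({0, 1, 2, 3, 5, 6, 7, 9, 10}) = 4
G(37) = mex({0, 2, 3, 4, 6, 7, 9, 10, 11, 12}) = 1
G(38) = mex({0, 1, 3, 4, 5, 6, 7, 9, 10, 11, 12}) = 2
G(39) = mex({0, 1, 2, 4, 5, 6, 7, 9, 10, 12, 14}) = 3
Therefore G(39) = 3.

3


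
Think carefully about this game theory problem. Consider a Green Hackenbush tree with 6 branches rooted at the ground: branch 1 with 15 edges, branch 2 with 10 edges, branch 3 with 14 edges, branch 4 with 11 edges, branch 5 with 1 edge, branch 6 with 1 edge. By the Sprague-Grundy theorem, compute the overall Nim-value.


The tree has 6 branches from the ground vertex.
In Green Hackenbush, the Nim-value of a simple path of length k is k.
Branch 1: length 15, Nim-value = 15
Branch 2: length 10, Nim-value = 10
Branch 3: length 14, Nim-value = 14
Branch 4: length 11, Nim-value = 11
Branch 5: length 1, Nim-value = 1
Branch 6: length 1, Nim-value = 1
Total Nim-value = XOR of all branch values:
0 XOR 15 = 15
15 XOR 10 = 5
5 XOR 14 = 11
11 XOR 11 = 0
0 XOR 1 = 1
1 XOR 1 = 0
Nim-value of the tree = 0

0


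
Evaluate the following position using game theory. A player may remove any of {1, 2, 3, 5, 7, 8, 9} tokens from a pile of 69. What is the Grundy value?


The subtraction set is S = {1, 2, 3, 5, 7, 8, 9}.
G(k) = mex{ G(k - s) : s in S, s <= k }. We compute iteratively: G(0) = 0.
G(1) = mex({0}) = 1
G(2) = mex({0, 1}) = 2
G(3) = mex({0, 1, 2}) = 3
G(4) = mex({1, 2, 3}) = 0
G(5) = mex({0, 2, 3}) = 1
G(6) = mex({0, 1, 3}) = 2
G(7) = mex({0, 1, 2}) = 3
G(8) = mex({0, 1, 2, 3}) = 4
G(9) = mex({0, 1, 2, 3, 4}) = 5
G(10) = mex({1, 2, 3, 4, 5}) = 0
G(11) = mex({0, 2, 3, 4, 5}) = 1
G(12) = mex({0, 1, 3, 5}) = 2
G(13) = mex({0, 1, 2, 4}) = 3
G(14) = mex({1, 2, 3, 5}) = 0
G(15) = mex({0, 2, 3, 4}) = 1
G(16) = mex({0, 1, 3, 4, 5}) = 2
G(17) = mex({0, 1, 2, 4, 5}) = 3
G(18) = mex({0, 1, 2, 3, 5}) = 4
Observe that G(10)..G(18) = 0, 1, 2, 3, 0, 1, 2, 3, 4 repeats G(0)..G(8) = 0, 1, 2, 3, 0, 1, 2, 3, 4.
For k >= max(S) = 9, G(k) is determined by the previous 9 values G(k-9)..G(k-1); a window of 9 consecutive values has recurred shifted by 10, so by induction G(k + 10) = G(k) for all k >= 0: the sequence is periodic from the start with period 10.
One period: G(0..9) = 0, 1, 2, 3, 0, 1, 2, 3, 4, 5.
69 mod 10 = 9, so G(69) = G(9) = 5.

5


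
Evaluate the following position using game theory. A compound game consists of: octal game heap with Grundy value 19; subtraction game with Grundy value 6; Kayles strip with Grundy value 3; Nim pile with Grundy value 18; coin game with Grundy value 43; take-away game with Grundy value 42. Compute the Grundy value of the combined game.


By the Sprague-Grundy theorem, the Grundy value of a sum of games is the XOR of individual Grundy values.
octal game heap: Grundy value = 19. Running XOR: 0 XOR 19 = 19
subtraction game: Grundy value = 6. Running XOR: 19 XOR 6 = 21
Kayles strip: Grundy value = 3. Running XOR: 21 XOR 3 = 22
Nim pile: Grundy value = 18. Running XOR: 22 XOR 18 = 4
coin game: Grundy value = 43. Running XOR: 4 XOR 43 = 47
take-away game: Grundy value = 42. Running XOR: 47 XOR 42 = 5
The combined Grundy value is 5.

5


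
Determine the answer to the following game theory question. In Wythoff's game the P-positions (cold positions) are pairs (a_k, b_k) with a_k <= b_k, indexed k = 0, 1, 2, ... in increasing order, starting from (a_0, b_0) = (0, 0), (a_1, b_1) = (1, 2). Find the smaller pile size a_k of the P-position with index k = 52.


By Wythoff's theorem, a_k = floor(k * phi) and b_k = floor(k * phi^2) = a_k + k, where phi = (1 + sqrt(5))/2 is the golden ratio.
phi = (1 + sqrt(5))/2 = 1.618034
k = 52
k * phi = 52 * 1.618034 = 84.137767
a_52 = floor(k * phi) = 84

84


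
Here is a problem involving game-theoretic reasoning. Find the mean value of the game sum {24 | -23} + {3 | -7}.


G1 = {24 | -23}, G2 = {3 | -7}
Each is a switch {a | b} with numbers a > b; its mean value is (a + b)/2, and mean value is additive over game sums: m(G1 + G2) = m(G1) + m(G2).
Mean of G1 = (24 + (-23))/2 = 1/2 = 1/2
Mean of G2 = (3 + (-7))/2 = -4/2 = -2
Mean of G1 + G2 = 1/2 + -2 = -3/2

-3/2


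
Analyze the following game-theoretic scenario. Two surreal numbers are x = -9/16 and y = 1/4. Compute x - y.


x = -9/16, y = 1/4
Converting to common denominator: 16
x = -9/16, y = 4/16
x - y = -9/16 - 1/4 = -13/16

-13/16


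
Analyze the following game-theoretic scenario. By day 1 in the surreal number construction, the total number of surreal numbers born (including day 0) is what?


Day 0: {|} = 0 is born. Count = 1.
Day n: the number of surreal numbers born by day n is 2^(n+1) - 1.
By day 0: 2^1 - 1 = 1
By day 1: 2^2 - 1 = 3
By day 1: 3 surreal numbers.

3


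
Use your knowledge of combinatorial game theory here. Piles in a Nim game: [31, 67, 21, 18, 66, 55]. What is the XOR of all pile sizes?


We need the XOR (exclusive or) of all pile sizes.
After XOR-ing pile 1 (size 31): 0 XOR 31 = 31
After XOR-ing pile 2 (size 67): 31 XOR 67 = 92
After XOR-ing pile 3 (size 21): 92 XOR 21 = 73
After XOR-ing pile 4 (size 18): 73 XOR 18 = 91
After XOR-ing pile 5 (size 66): 91 XOR 66 = 25
After XOR-ing pile 6 (size 55): 25 XOR 55 = 46
The Nim-value of this position is 46.

46


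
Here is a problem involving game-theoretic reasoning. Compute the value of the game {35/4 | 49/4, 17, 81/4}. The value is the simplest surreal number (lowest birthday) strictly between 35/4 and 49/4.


Left options: {35/4}, max = 35/4
Right options: {49/4, 17, 81/4}, min = 49/4
All options are numbers and max(Left) < min(Right), so by the simplicity theorem the value is the simplest (earliest-born) number strictly between 35/4 and 49/4.
Integers 9 through 12 all lie strictly between 35/4 and 49/4.
Among integers, the simplest (lowest birthday = smallest |n|; 0 is born on day 0, +-n on day n) is 9.
No non-integer in the interval can be simpler: if x is a non-integer in the interval, then floor(x) or ceil(x) also lies in the interval (the interval contains an integer), and both are proper prefixes of x's sign expansion, i.e. born earlier. So the game value is 9.
Game value = 9

9


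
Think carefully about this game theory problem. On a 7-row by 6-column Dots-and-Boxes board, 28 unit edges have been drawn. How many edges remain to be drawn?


Grid: 7 x 6 boxes, i.e. 8 rows and 7 columns of dots.
Horizontal edges: (rows + 1) * cols = 8 * 6 = 48
Vertical edges: rows * (cols + 1) = 7 * 7 = 49
Total edges: 48 + 49 = 97
Edges drawn: 28
Remaining: 97 - 28 = 69

69


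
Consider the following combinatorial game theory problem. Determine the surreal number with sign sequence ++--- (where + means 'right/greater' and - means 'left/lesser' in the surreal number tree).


Sign expansion: ++---
Rule: track bounds (lo, hi), initially (-inf, +inf). On '+', the current value becomes lo and we move to the simplest number in (value, hi): value + 1 if hi = +inf, otherwise the midpoint (value + hi)/2. On '-', the current value becomes hi and we move to value - 1 if lo = -inf, otherwise the midpoint (lo + value)/2.
Start at 0.
Step 1: sign = +, move right. Bounds: (0, +inf). Value = 1
Step 2: sign = +, move right. Bounds: (1, +inf). Value = 2
Step 3: sign = -, move left. Bounds: (1, 2). Value = 3/2
Step 4: sign = -, move left. Bounds: (1, 3/2). Value = 5/4
Step 5: sign = -, move left. Bounds: (1, 5/4). Value = 9/8
The surreal number with sign expansion ++--- is 9/8.

9/8


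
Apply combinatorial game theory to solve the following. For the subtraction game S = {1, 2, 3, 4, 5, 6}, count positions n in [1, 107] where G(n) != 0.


Subtraction set S = {1, 2, 3, 4, 5, 6}, so G(n) = n mod 7.
G(n) = 0 when n is a multiple of 7.
Multiples of 7 in [1, 107]: 15
N-positions (nonzero Grundy) = 107 - 15 = 92

92


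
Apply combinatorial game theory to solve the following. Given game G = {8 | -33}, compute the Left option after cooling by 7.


Original game: {8 | -33} (a switch {a | b} with a > b).
Cooling by t (for t below the temperature (a - b)/2 = 41/2) taxes each move by t: {a | b} cooled by t is {a - t | b + t}.
Cooling amount: t = 7
Cooled Left option: 8 - 7 = 1
Cooled Right option: -33 + 7 = -26
Cooled game: {1 | -26}
Left option = 1

1


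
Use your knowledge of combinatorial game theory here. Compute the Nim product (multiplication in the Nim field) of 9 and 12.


Nim multiplication is bilinear over XOR: (u XOR v) * w = (u*w) XOR (v*w).
So we split each operand into its bit components and XOR the pairwise Nim products.
9 = 1 + 8 (as XOR of powers of 2).
12 = 4 + 8 (as XOR of powers of 2).
Using the standard Nim-product table on single bits:
  2*2 = 3,   2*4 = 8,   2*8 = 12,
  4*4 = 6,   4*8 = 11,  8*8 = 13,
and  1*x = x (identity), k*l = l*k (commutative).
Pairwise Nim products:
  1 * 4 = 4
  1 * 8 = 8
  8 * 4 = 11
  8 * 8 = 13
XOR them: 4 XOR 8 XOR 11 XOR 13 = 10.
Result: 9 * 12 = 10 (in Nim).

10


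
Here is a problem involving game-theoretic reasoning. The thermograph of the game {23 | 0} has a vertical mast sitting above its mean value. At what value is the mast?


Game = {23 | 0}, a switch {a | b} with numbers a > b.
Its thermograph has left wall a - t and right wall b + t, which meet at t = (a - b)/2, where both equal (a + b)/2. So the mast (mean value) is at (a + b)/2.
Mean = (23 + (0))/2 = 23/2 = 23/2

23/2


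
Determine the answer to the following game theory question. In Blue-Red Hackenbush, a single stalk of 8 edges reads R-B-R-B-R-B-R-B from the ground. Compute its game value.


Edges (from ground): R-B-R-B-R-B-R-B
By Berlekamp's sign-expansion rule, a Blue-Red Hackenbush stalk has the value of the surreal number whose sign sequence is the edge sequence with B -> + and R -> -.
Sign sequence: -+-+-+-+
Trace the sign expansion in the surreal number tree, starting from 0:
Edge 1: R (sign -) -> bounds (-inf, 0), value = -1
Edge 2: B (sign +) -> bounds (-1, 0), value = -1/2
Edge 3: R (sign -) -> bounds (-1, -1/2), value = -3/4
Edge 4: B (sign +) -> bounds (-3/4, -1/2), value = -5/8
Edge 5: R (sign -) -> bounds (-3/4, -5/8), value = -11/16
Edge 6: B (sign +) -> bounds (-11/16, -5/8), value = -21/32
Edge 7: R (sign -) -> bounds (-11/16, -21/32), value = -43/64
Edge 8: B (sign +) -> bounds (-43/64, -21/32), value = -85/128
Game value = -85/128

-85/128


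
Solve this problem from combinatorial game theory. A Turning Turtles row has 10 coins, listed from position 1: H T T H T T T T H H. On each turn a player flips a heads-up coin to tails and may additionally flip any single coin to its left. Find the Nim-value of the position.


Coins: H T T H T T T T H H
Key fact: a single head at position k behaves exactly like a Nim heap of size k (turning it to T and optionally flipping a coin at j < k corresponds to moving the heap from k to j, or to 0), and heads combine as a disjunctive sum (two heads at the same place would cancel, matching j XOR j = 0). So the Nim-value is the XOR of the 1-indexed positions of the heads.
Face-up positions (1-indexed): [1, 4, 9, 10]
XOR 0 with 1: 0 XOR 1 = 1
XOR 1 with 4: 1 XOR 4 = 5
XOR 5 with 9: 5 XOR 9 = 12
XOR 12 with 10: 12 XOR 10 = 6
Nim-value = 6

6


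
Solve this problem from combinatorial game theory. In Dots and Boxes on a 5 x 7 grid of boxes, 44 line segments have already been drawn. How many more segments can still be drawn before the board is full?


Grid: 5 x 7 boxes, i.e. 6 rows and 8 columns of dots.
Horizontal edges: (rows + 1) * cols = 6 * 7 = 42
Vertical edges: rows * (cols + 1) = 5 * 8 = 40
Total edges: 42 + 40 = 82
Edges drawn: 44
Remaining: 82 - 44 = 38

38


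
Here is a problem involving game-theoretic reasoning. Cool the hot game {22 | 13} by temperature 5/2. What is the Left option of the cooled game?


Original game: {22 | 13} (a switch {a | b} with a > b).
Cooling by t (for t below the temperature (a - b)/2 = 9/2) taxes each move by t: {a | b} cooled by t is {a - t | b + t}.
Cooling amount: t = 5/2
Cooled Left option: 22 - 5/2 = 39/2
Cooled Right option: 13 + 5/2 = 31/2
Cooled game: {39/2 | 31/2}
Left option = 39/2

39/2


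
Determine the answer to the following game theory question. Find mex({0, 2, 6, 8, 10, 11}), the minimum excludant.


Set = {0, 2, 6, 8, 10, 11}
0 is in the set.
1 is NOT in the set. This is the mex.
mex = 1

1


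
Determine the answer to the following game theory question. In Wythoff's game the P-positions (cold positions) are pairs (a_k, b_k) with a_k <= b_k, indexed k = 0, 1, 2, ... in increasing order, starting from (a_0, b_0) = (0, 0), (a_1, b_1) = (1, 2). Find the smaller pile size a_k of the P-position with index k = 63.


By Wythoff's theorem, a_k = floor(k * phi) and b_k = floor(k * phi^2) = a_k + k, where phi = (1 + sqrt(5))/2 is the golden ratio.
phi = (1 + sqrt(5))/2 = 1.618034
k = 63
k * phi = 63 * 1.618034 = 101.936141
a_63 = floor(k * phi) = 101

101


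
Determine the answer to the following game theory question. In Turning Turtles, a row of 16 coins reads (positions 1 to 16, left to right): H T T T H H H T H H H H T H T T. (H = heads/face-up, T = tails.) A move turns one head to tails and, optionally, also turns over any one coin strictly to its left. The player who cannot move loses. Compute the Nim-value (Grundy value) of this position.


Coins: H T T T H H H T H H H H T H T T
Key fact: a single head at position k behaves exactly like a Nim heap of size k (turning it to T and optionally flipping a coin at j < k corresponds to moving the heap from k to j, or to 0), and heads combine as a disjunctive sum (two heads at the same place would cancel, matching j XOR j = 0). So the Nim-value is the XOR of the 1-indexed positions of the heads.
Face-up positions (1-indexed): [1, 5, 6, 7, 9, 10, 11, 12, 14]
XOR 0 with 1: 0 XOR 1 = 1
XOR 1 with 5: 1 XOR 5 = 4
XOR 4 with 6: 4 XOR 6 = 2
XOR 2 with 7: 2 XOR 7 = 5
XOR 5 with 9: 5 XOR 9 = 12
XOR 12 with 10: 12 XOR 10 = 6
XOR 6 with 11: 6 XOR 11 = 13
XOR 13 with 12: 13 XOR 12 = 1
XOR 1 with 14: 1 XOR 14 = 15
Nim-value = 15

15


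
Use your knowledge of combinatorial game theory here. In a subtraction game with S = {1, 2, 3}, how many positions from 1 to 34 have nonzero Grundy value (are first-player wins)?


Subtraction set S = {1, 2, 3}, so G(n) = n mod 4.
G(n) = 0 when n is a multiple of 4.
Multiples of 4 in [1, 34]: 8
N-positions (nonzero Grundy) = 34 - 8 = 26

26


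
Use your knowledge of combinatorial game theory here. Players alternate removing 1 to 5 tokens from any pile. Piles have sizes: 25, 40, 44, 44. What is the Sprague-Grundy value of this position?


Subtraction set: {1, 2, 3, 4, 5}
For this subtraction set, G(n) = n mod 6 (period = max + 1 = 6).
Pile 1 (size 25): G(25) = 25 mod 6 = 1
Pile 2 (size 40): G(40) = 40 mod 6 = 4
Pile 3 (size 44): G(44) = 44 mod 6 = 2
Pile 4 (size 44): G(44) = 44 mod 6 = 2
Total Grundy value = XOR of all: 1 XOR 4 XOR 2 XOR 2 = 5

5


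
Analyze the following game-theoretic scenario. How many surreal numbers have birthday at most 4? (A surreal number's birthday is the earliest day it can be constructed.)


Day 0: {|} = 0 is born. Count = 1.
Day n: the number of surreal numbers born by day n is 2^(n+1) - 1.
By day 0: 2^1 - 1 = 1
By day 1: 2^2 - 1 = 3
By day 2: 2^3 - 1 = 7
By day 3: 2^4 - 1 = 15
By day 4: 2^5 - 1 = 31
By day 4: 31 surreal numbers.

31


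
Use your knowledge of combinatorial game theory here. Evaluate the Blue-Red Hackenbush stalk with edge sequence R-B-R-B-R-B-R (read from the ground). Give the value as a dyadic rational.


Edges (from ground): R-B-R-B-R-B-R
By Berlekamp's sign-expansion rule, a Blue-Red Hackenbush stalk has the value of the surreal number whose sign sequence is the edge sequence with B -> + and R -> -.
Sign sequence: -+-+-+-
Trace the sign expansion in the surreal number tree, starting from 0:
Edge 1: R (sign -) -> bounds (-inf, 0), value = -1
Edge 2: B (sign +) -> bounds (-1, 0), value = -1/2
Edge 3: R (sign -) -> bounds (-1, -1/2), value = -3/4
Edge 4: B (sign +) -> bounds (-3/4, -1/2), value = -5/8
Edge 5: R (sign -) -> bounds (-3/4, -5/8), value = -11/16
Edge 6: B (sign +) -> bounds (-11/16, -5/8), value = -21/32
Edge 7: R (sign -) -> bounds (-11/16, -21/32), value = -43/64
Game value = -43/64

-43/64


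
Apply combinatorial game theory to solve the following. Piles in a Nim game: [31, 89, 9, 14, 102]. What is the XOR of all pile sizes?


We need the XOR (exclusive or) of all pile sizes.
After XOR-ing pile 1 (size 31): 0 XOR 31 = 31
After XOR-ing pile 2 (size 89): 31 XOR 89 = 70
After XOR-ing pile 3 (size 9): 70 XOR 9 = 79
After XOR-ing pile 4 (size 14): 79 XOR 14 = 65
After XOR-ing pile 5 (size 102): 65 XOR 102 = 39
The Nim-value of this position is 39.

39


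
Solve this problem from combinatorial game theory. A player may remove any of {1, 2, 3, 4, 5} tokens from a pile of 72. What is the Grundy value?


The subtraction set is S = {1, 2, 3, 4, 5}.
G(k) = mex{ G(k - s) : s in S, s <= k }. We compute iteratively: G(0) = 0.
G(1) = mex({0}) = 1
G(2) = mex({0, 1}) = 2
G(3) = mex({0, 1, 2}) = 3
G(4) = mex({0, 1, 2, 3}) = 4
G(5) = mex({0, 1, 2, 3, 4}) = 5
G(6) = mex({1, 2, 3, 4, 5}) = 0
G(7) = mex({0, 2, 3, 4, 5}) = 1
G(8) = mex({0, 1, 3, 4, 5}) = 2
G(9) = mex({0, 1, 2, 4, 5}) = 3
G(10) = mex({0, 1, 2, 3, 5}) = 4
Observe that G(6)..G(10) = 0, 1, 2, 3, 4 repeats G(0)..G(4) = 0, 1, 2, 3, 4.
For k >= max(S) = 5, G(k) is determined by the previous 5 values G(k-5)..G(k-1); a window of 5 consecutive values has recurred shifted by 6, so by induction G(k + 6) = G(k) for all k >= 0: the sequence is periodic from the start with period 6.
One period: G(0..5) = 0, 1, 2, 3, 4, 5.
72 mod 6 = 0, so G(72) = G(0) = 0.

0


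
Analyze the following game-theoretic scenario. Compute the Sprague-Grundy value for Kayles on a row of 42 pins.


Kayles: a move removes 1 or 2 adjacent pins from a contiguous row.
Removing pins from a row of k leaves two independent rows (a, b) with a + b = k - 1 (one pin) or a + b = k - 2 (two pins); an end removal gives a = 0.
By Sprague-Grundy, G(k) = mex{ G(a) XOR G(b) } over all these splits. G(0) = 0.
G(1): splits (0,0):0^0=0 -> mex({0}) = 1
G(2): splits (0,1):0^1=1 (0,0):0^0=0 -> mex({0, 1}) = 2
G(3): splits (0,2):0^2=2 (1,1):1^1=0 (0,1):0^1=1 -> mex({0, 1, 2}) = 3
G(4): splits (0,3):0^3=3 (1,2):1^2=3 (0,2):0^2=2 (1,1):1^1=0 -> mex({0, 2, 3}) = 1
G(5): splits (0,4):0^1=1 (1,3):1^3=2 (2,2):2^2=0 (0,3):0^3=3 (1,2):1^2=3 -> mex({0, 1, 2, 3}) = 4
G(6) = mex({0, 1, 2, 4}) = 3
G(7) = mex({0, 1, 3, 4, 5}) = 2
G(8) = mex({0, 2, 3, 5, 6}) = 1
G(9) = mex({0, 1, 2, 3, 6, 7}) = 4
G(10) = mex({0, 1, 3, 4, 5, 7}) = 2
G(11) = mex({0, 1, 2, 3, 4, 5}) = 6
G(12) = mex({0, 1, 2, 3, 5, 6, 7}) = 4
G(13) = mex({0, 2, 3, 4, 6, 7}) = 1
G(14) = mex({0, 1, 4, 5, 6, 7}) = 2
G(15) = mex({0, 1, 2, 3, 4, 5, 6}) = 7
G(16) = mex({0, 2, 3, 5, 6, 7}) = 1
G(17) = mex({0, 1, 2, 3, 5, 6, 7}) = 4
G(18) = mex({0, 1, 2, 4, 5, 6}) = 3
G(19) = mex({0, 1, 3, 4, 5, 7}) = 2
G(20) = mex({0, 2, 3, 4, 5, 6, 7}) = 1
G(21) = mex({0, 1, 2, 3, 5, 6, 7}) = 4
G(22) = mex({0, 1, 2, 3, 4, 5, 7}) = 6
G(23) = mex({0, 1, 2, 3, 4, 5, 6}) = 7
G(24) = mex({0, 1, 2, 3, 5, 6, 7}) = 4
G(25) = mex({0, 2, 3, 4, 6, 7}) = 1
G(26) = mex({0, 1, 3, 4, 5, 6, 7}) = 2
G(27) = mex({0, 1, 2, 3, 4, 5, 6, 7}) = 8
G(28) = mex({0, 1, 2, 3, 4, 6, 7, 8}) = 5
G(29) = mex({0, 1, 2, 3, 5, 6, 7, 8, 9}) = 4
G(30) = mex({0, 1, 2, 3, 4, 5, 6, 9, 10}) = 7
G(31) = mex({0, 1, 3, 4, 5, 7, 10, 11}) = 2
G(32) = mex({0, 2, 3, 4, 5, 6, 7, 9, 11}) = 1
G(33) = mex({0, 1, 2, 3, 4, 5, 6, 7, 9, 12}) = 8
G(34) = mex({0, 1, 2, 3, 4, 5, 7, 8, 11, 12}) = 6
G(35) = mex({0, 1, 2, 3, 4, 5, 6, 8, 9, 10, 11}) = 7
G(36) = mex({0, 1, 2, 3, 5, 6, 7, 9, 10}) = 4
G(37) = mex({0, 2, 3, 4, 6, 7, 9, 10, 11, 12}) = 1
G(38) = mex({0, 1, 3, 4, 5, 6, 7, 9, 10, 11, 12}) = 2
G(39) = mex({0, 1, 2, 4, 5, 6, 7, 9, 10, 12, 14}) = 3
G(40) = mex({0, 2, 3, 4, 6, 7, 11, 12, 14}) = 1
G(41) = mex({0, 1, 2, 3, 5, 6, 7, 9, 10, 11, 12}) = 4
G(42) = mex({0, 1, 2, 3, 4, 5, 6, 9, 10}) = 7
Therefore G(42) = 7.

7


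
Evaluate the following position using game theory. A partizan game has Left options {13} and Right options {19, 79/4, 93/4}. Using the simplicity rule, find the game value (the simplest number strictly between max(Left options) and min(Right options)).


Left options: {13}, max = 13
Right options: {19, 79/4, 93/4}, min = 19
All options are numbers and max(Left) < min(Right), so by the simplicity theorem the value is the simplest (earliest-born) number strictly between 13 and 19.
Integers 14 through 18 all lie strictly between 13 and 19.
Among integers, the simplest (lowest birthday = smallest |n|; 0 is born on day 0, +-n on day n) is 14.
No non-integer in the interval can be simpler: if x is a non-integer in the interval, then floor(x) or ceil(x) also lies in the interval (the interval contains an integer), and both are proper prefixes of x's sign expansion, i.e. born earlier. So the game value is 14.
Game value = 14

14


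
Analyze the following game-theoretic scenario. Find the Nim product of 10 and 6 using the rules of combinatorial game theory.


Nim multiplication is bilinear over XOR: (u XOR v) * w = (u*w) XOR (v*w).
So we split each operand into its bit components and XOR the pairwise Nim products.
10 = 2 + 8 (as XOR of powers of 2).
6 = 2 + 4 (as XOR of powers of 2).
Using the standard Nim-product table on single bits:
  2*2 = 3,   2*4 = 8,   2*8 = 12,
  4*4 = 6,   4*8 = 11,  8*8 = 13,
and  1*x = x (identity), k*l = l*k (commutative).
Pairwise Nim products:
  2 * 2 = 3
  2 * 4 = 8
  8 * 2 = 12
  8 * 4 = 11
XOR them: 3 XOR 8 XOR 12 XOR 11 = 12.
Result: 10 * 6 = 12 (in Nim).

12


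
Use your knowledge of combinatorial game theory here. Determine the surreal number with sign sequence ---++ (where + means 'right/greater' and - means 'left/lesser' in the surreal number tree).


Sign expansion: ---++
Rule: track bounds (lo, hi), initially (-inf, +inf). On '+', the current value becomes lo and we move to the simplest number in (value, hi): value + 1 if hi = +inf, otherwise the midpoint (value + hi)/2. On '-', the current value becomes hi and we move to value - 1 if lo = -inf, otherwise the midpoint (lo + value)/2.
Start at 0.
Step 1: sign = -, move left. Bounds: (-inf, 0). Value = -1
Step 2: sign = -, move left. Bounds: (-inf, -1). Value = -2
Step 3: sign = -, move left. Bounds: (-inf, -2). Value = -3
Step 4: sign = +, move right. Bounds: (-3, -2). Value = -5/2
Step 5: sign = +, move right. Bounds: (-5/2, -2). Value = -9/4
The surreal number with sign expansion ---++ is -9/4.

-9/4


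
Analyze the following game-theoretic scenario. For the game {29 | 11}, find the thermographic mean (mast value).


Game = {29 | 11}, a switch {a | b} with numbers a > b.
Its thermograph has left wall a - t and right wall b + t, which meet at t = (a - b)/2, where both equal (a + b)/2. So the mast (mean value) is at (a + b)/2.
Mean = (29 + (11))/2 = 40/2 = 20

20


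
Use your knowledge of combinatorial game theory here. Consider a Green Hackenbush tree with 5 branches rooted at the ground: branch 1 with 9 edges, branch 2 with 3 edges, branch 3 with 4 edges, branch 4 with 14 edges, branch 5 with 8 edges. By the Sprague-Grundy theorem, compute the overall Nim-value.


The tree has 5 branches from the ground vertex.
In Green Hackenbush, the Nim-value of a simple path of length k is k.
Branch 1: length 9, Nim-value = 9
Branch 2: length 3, Nim-value = 3
Branch 3: length 4, Nim-value = 4
Branch 4: length 14, Nim-value = 14
Branch 5: length 8, Nim-value = 8
Total Nim-value = XOR of all branch values:
0 XOR 9 = 9
9 XOR 3 = 10
10 XOR 4 = 14
14 XOR 14 = 0
0 XOR 8 = 8
Nim-value of the tree = 8

8


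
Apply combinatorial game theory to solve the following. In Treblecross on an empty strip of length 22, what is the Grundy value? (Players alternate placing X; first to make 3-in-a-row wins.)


Treblecross: place X on empty cells; 3-in-a-row wins.
Playing within two cells of an existing X lets the opponent win at once, so sensible play treats the cells i-2..i+2 around each X as dead. The player left with no safe cell loses, so this is a normal-play take-away game on strips of safe cells.
Placing X at cell i (0-indexed) of a strip of k safe cells leaves independent strips of sizes max(0, i-2) and max(0, k-i-3). Hence G(k) = mex{ G(max(0,i-2)) XOR G(max(0,k-i-3)) : 0 <= i < k }, with G(0) = 0.
G(1): splits (0,0):0^0=0 -> mex({0}) = 1
G(2): splits (0,0):0^0=0 -> mex({0}) = 1
G(3): splits (0,0):0^0=0 -> mex({0}) = 1
G(4): splits (0,1):0^1=1 (0,0):0^0=0 -> mex({0, 1}) = 2
G(5): splits (0,2):0^1=1 (0,1):0^1=1 (0,0):0^0=0 -> mex({0, 1}) = 2
G(6) = mex({1}) = 0
G(7) = mex({0, 1, 2}) = 3
G(8) = mex({0, 1, 2}) = 3
G(9) = mex({0, 2}) = 1
G(10) = mex({0, 2, 3}) = 1
G(11) = mex({0, 3}) = 1
G(12) = mex({1, 3}) = 0
G(13) = mex({0, 1, 2, 3}) = 4
G(14) = mex({0, 1, 2}) = 3
G(15) = mex({0, 1, 2}) = 3
G(16) = mex({0, 1, 2, 4}) = 3
G(17) = mex({0, 1, 3, 4}) = 2
G(18) = mex({0, 1, 3, 4}) = 2
G(19) = mex({0, 1, 3, 5}) = 2
G(20) = mex({0, 1, 2, 3, 5}) = 4
G(21) = mex({0, 1, 2, 3, 5}) = 4
G(22) = mex({1, 2, 6}) = 0
Therefore G(22) = 0.

0


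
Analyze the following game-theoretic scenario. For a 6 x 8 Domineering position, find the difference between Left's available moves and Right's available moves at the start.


Board is 6 x 8 (rows x cols).
Left (vertical) placements: (rows-1) * cols = 5 * 8 = 40
Right (horizontal) placements: rows * (cols-1) = 6 * 7 = 42
Advantage = Left - Right = 40 - 42 = -2

-2


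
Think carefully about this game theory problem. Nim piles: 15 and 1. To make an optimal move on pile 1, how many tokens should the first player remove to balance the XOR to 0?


Piles: 15 and 1
Current XOR: 15 XOR 1 = 14 (non-zero, so this is an N-position).
To make the XOR zero, we need to find a move that balances the piles.
For pile 1 (size 15): target = 15 XOR 14 = 1
We reduce pile 1 from 15 to 1.
Tokens removed: 15 - 1 = 14
Verification: 1 XOR 1 = 0

14


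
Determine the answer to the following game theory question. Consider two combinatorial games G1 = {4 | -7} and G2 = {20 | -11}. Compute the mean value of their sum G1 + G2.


G1 = {4 | -7}, G2 = {20 | -11}
Each is a switch {a | b} with numbers a > b; its mean value is (a + b)/2, and mean value is additive over game sums: m(G1 + G2) = m(G1) + m(G2).
Mean of G1 = (4 + (-7))/2 = -3/2 = -3/2
Mean of G2 = (20 + (-11))/2 = 9/2 = 9/2
Mean of G1 + G2 = -3/2 + 9/2 = 3

3


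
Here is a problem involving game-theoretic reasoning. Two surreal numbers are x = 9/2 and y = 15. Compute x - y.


x = 9/2, y = 15
Converting to common denominator: 2
x = 9/2, y = 30/2
x - y = 9/2 - 15 = -21/2

-21/2


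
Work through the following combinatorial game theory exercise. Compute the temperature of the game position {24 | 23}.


The game is {24 | 23}, a switch {a | b} with numbers a > b.
Cooling {a | b} by t gives {a - t | b + t}, which stops being hot when a - t = b + t, i.e. at t = (a - b)/2. So the temperature of a switch is (a - b)/2.
Temperature = (Left option - Right option) / 2
= (24 - (23)) / 2
= 1 / 2
= 1/2

1/2


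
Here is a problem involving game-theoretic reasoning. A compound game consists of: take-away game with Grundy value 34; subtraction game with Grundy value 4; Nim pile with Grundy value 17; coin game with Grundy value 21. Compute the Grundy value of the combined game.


By the Sprague-Grundy theorem, the Grundy value of a sum of games is the XOR of individual Grundy values.
take-away game: Grundy value = 34. Running XOR: 0 XOR 34 = 34
subtraction game: Grundy value = 4. Running XOR: 34 XOR 4 = 38
Nim pile: Grundy value = 17. Running XOR: 38 XOR 17 = 55
coin game: Grundy value = 21. Running XOR: 55 XOR 21 = 34
The combined Grundy value is 34.

34


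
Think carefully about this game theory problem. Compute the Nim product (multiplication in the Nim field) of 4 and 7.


Nim multiplication is bilinear over XOR: (u XOR v) * w = (u*w) XOR (v*w).
So we split each operand into its bit components and XOR the pairwise Nim products.
4 = 4 (as XOR of powers of 2).
7 = 1 + 2 + 4 (as XOR of powers of 2).
Using the standard Nim-product table on single bits:
  2*2 = 3,   2*4 = 8,   2*8 = 12,
  4*4 = 6,   4*8 = 11,  8*8 = 13,
and  1*x = x (identity), k*l = l*k (commutative).
Pairwise Nim products:
  4 * 1 = 4
  4 * 2 = 8
  4 * 4 = 6
XOR them: 4 XOR 8 XOR 6 = 10.
Result: 4 * 7 = 10 (in Nim).

10


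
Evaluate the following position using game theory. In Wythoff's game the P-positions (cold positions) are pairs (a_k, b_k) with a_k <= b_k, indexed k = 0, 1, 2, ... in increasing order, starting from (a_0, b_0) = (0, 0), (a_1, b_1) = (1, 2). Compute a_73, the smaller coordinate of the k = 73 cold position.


By Wythoff's theorem, a_k = floor(k * phi) and b_k = floor(k * phi^2) = a_k + k, where phi = (1 + sqrt(5))/2 is the golden ratio.
phi = (1 + sqrt(5))/2 = 1.618034
k = 73
k * phi = 73 * 1.618034 = 118.116481
a_73 = floor(k * phi) = 118

118


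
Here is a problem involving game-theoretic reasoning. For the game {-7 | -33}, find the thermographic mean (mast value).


Game = {-7 | -33}, a switch {a | b} with numbers a > b.
Its thermograph has left wall a - t and right wall b + t, which meet at t = (a - b)/2, where both equal (a + b)/2. So the mast (mean value) is at (a + b)/2.
Mean = (-7 + (-33))/2 = -40/2 = -20

-20


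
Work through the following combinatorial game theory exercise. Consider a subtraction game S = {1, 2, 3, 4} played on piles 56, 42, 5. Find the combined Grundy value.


Subtraction set: {1, 2, 3, 4}
For this subtraction set, G(n) = n mod 5 (period = max + 1 = 5).
Pile 1 (size 56): G(56) = 56 mod 5 = 1
Pile 2 (size 42): G(42) = 42 mod 5 = 2
Pile 3 (size 5): G(5) = 5 mod 5 = 0
Total Grundy value = XOR of all: 1 XOR 2 XOR 0 = 3

3


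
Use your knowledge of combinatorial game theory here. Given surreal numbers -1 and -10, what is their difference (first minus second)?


x = -1, y = -10
x - y = -1 - -10 = 9

9


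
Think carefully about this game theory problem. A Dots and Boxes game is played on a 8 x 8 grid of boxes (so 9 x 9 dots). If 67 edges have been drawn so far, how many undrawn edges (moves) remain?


Grid: 8 x 8 boxes, i.e. 9 rows and 9 columns of dots.
Horizontal edges: (rows + 1) * cols = 9 * 8 = 72
Vertical edges: rows * (cols + 1) = 8 * 9 = 72
Total edges: 72 + 72 = 144
Edges drawn: 67
Remaining: 144 - 67 = 77

77


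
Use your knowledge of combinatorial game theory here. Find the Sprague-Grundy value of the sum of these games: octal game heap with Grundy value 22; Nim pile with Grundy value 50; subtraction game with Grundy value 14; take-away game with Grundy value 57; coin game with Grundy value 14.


By the Sprague-Grundy theorem, the Grundy value of a sum of games is the XOR of individual Grundy values.
octal game heap: Grundy value = 22. Running XOR: 0 XOR 22 = 22
Nim pile: Grundy value = 50. Running XOR: 22 XOR 50 = 36
subtraction game: Grundy value = 14. Running XOR: 36 XOR 14 = 42
take-away game: Grundy value = 57. Running XOR: 42 XOR 57 = 19
coin game: Grundy value = 14. Running XOR: 19 XOR 14 = 29
The combined Grundy value is 29.

29


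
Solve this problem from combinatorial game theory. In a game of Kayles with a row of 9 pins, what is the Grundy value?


Kayles: a move removes 1 or 2 adjacent pins from a contiguous row.
Removing pins from a row of k leaves two independent rows (a, b) with a + b = k - 1 (one pin) or a + b = k - 2 (two pins); an end removal gives a = 0.
By Sprague-Grundy, G(k) = mex{ G(a) XOR G(b) } over all these splits. G(0) = 0.
G(1): splits (0,0):0^0=0 -> mex({0}) = 1
G(2): splits (0,1):0^1=1 (0,0):0^0=0 -> mex({0, 1}) = 2
G(3): splits (0,2):0^2=2 (1,1):1^1=0 (0,1):0^1=1 -> mex({0, 1, 2}) = 3
G(4): splits (0,3):0^3=3 (1,2):1^2=3 (0,2):0^2=2 (1,1):1^1=0 -> mex({0, 2, 3}) = 1
G(5): splits (0,4):0^1=1 (1,3):1^3=2 (2,2):2^2=0 (0,3):0^3=3 (1,2):1^2=3 -> mex({0, 1, 2, 3}) = 4
G(6) = mex({0, 1, 2, 4}) = 3
G(7) = mex({0, 1, 3, 4, 5}) = 2
G(8) = mex({0, 2, 3, 5, 6}) = 1
G(9) = mex({0, 1, 2, 3, 6, 7}) = 4
Therefore G(9) = 4.

4


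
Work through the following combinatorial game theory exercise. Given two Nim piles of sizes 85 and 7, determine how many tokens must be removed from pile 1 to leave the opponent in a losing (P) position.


Piles: 85 and 7
Current XOR: 85 XOR 7 = 82 (non-zero, so this is an N-position).
To make the XOR zero, we need to find a move that balances the piles.
For pile 1 (size 85): target = 85 XOR 82 = 7
We reduce pile 1 from 85 to 7.
Tokens removed: 85 - 7 = 78
Verification: 7 XOR 7 = 0

78


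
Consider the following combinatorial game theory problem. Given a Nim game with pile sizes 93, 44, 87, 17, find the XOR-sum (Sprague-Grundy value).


We need the XOR (exclusive or) of all pile sizes.
After XOR-ing pile 1 (size 93): 0 XOR 93 = 93
After XOR-ing pile 2 (size 44): 93 XOR 44 = 113
After XOR-ing pile 3 (size 87): 113 XOR 87 = 38
After XOR-ing pile 4 (size 17): 38 XOR 17 = 55
The Nim-value of this position is 55.

55


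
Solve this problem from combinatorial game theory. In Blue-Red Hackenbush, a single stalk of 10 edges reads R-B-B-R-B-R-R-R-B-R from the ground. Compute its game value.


Edges (from ground): R-B-B-R-B-R-R-R-B-R
By Berlekamp's sign-expansion rule, a Blue-Red Hackenbush stalk has the value of the surreal number whose sign sequence is the edge sequence with B -> + and R -> -.
Sign sequence: -++-+---+-
Trace the sign expansion in the surreal number tree, starting from 0:
Edge 1: R (sign -) -> bounds (-inf, 0), value = -1
Edge 2: B (sign +) -> bounds (-1, 0), value = -1/2
Edge 3: B (sign +) -> bounds (-1/2, 0), value = -1/4
Edge 4: R (sign -) -> bounds (-1/2, -1/4), value = -3/8
Edge 5: B (sign +) -> bounds (-3/8, -1/4), value = -5/16
Edge 6: R (sign -) -> bounds (-3/8, -5/16), value = -11/32
Edge 7: R (sign -) -> bounds (-3/8, -11/32), value = -23/64
Edge 8: R (sign -) -> bounds (-3/8, -23/64), value = -47/128
Edge 9: B (sign +) -> bounds (-47/128, -23/64), value = -93/256
Edge 10: R (sign -) -> bounds (-47/128, -93/256), value = -187/512
Game value = -187/512

-187/512


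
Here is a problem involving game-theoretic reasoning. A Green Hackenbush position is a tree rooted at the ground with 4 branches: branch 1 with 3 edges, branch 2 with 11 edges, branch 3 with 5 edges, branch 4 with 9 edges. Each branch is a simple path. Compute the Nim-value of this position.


The tree has 4 branches from the ground vertex.
In Green Hackenbush, the Nim-value of a simple path of length k is k.
Branch 1: length 3, Nim-value = 3
Branch 2: length 11, Nim-value = 11
Branch 3: length 5, Nim-value = 5
Branch 4: length 9, Nim-value = 9
Total Nim-value = XOR of all branch values:
0 XOR 3 = 3
3 XOR 11 = 8
8 XOR 5 = 13
13 XOR 9 = 4
Nim-value of the tree = 4

4


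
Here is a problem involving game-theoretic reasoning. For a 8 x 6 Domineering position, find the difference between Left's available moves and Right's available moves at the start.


Board is 8 x 6 (rows x cols).
Left (vertical) placements: (rows-1) * cols = 7 * 6 = 42
Right (horizontal) placements: rows * (cols-1) = 8 * 5 = 40
Advantage = Left - Right = 42 - 40 = 2

2


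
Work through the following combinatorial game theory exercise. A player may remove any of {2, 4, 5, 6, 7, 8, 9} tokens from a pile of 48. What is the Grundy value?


The subtraction set is S = {2, 4, 5, 6, 7, 8, 9}.
G(k) = mex{ G(k - s) : s in S, s <= k }. We compute iteratively: G(0) = 0.
G(1) = mex({}) = 0
G(2) = mex({0}) = 1
G(3) = mex({0}) = 1
G(4) = mex({0, 1}) = 2
G(5) = mex({0, 1}) = 2
G(6) = mex({0, 1, 2}) = 3
G(7) = mex({0, 1, 2}) = 3
G(8) = mex({0, 1, 2, 3}) = 4
G(9) = mex({0, 1, 2, 3}) = 4
G(10) = mex({0, 1, 2, 3, 4}) = 5
G(11) = mex({1, 2, 3, 4}) = 0
G(12) = mex({1, 2, 3, 4, 5}) = 0
G(13) = mex({0, 2, 3, 4}) = 1
G(14) = mex({0, 2, 3, 4, 5}) = 1
G(15) = mex({0, 1, 3, 4, 5}) = 2
G(16) = mex({0, 1, 3, 4, 5}) = 2
G(17) = mex({0, 1, 2, 4, 5}) = 3
G(18) = mex({0, 1, 2, 4, 5}) = 3
G(19) = mex({0, 1, 2, 3, 5}) = 4
Observe that G(11)..G(19) = 0, 0, 1, 1, 2, 2, 3, 3, 4 repeats G(0)..G(8) = 0, 0, 1, 1, 2, 2, 3, 3, 4.
For k >= max(S) = 9, G(k) is determined by the previous 9 values G(k-9)..G(k-1); a window of 9 consecutive values has recurred shifted by 11, so by induction G(k + 11) = G(k) for all k >= 0: the sequence is periodic from the start with period 11.
One period: G(0..10) = 0, 0, 1, 1, 2, 2, 3, 3, 4, 4, 5.
48 mod 11 = 4, so G(48) = G(4) = 2.

2


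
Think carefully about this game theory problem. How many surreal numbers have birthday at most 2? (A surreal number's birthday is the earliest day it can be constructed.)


Day 0: {|} = 0 is born. Count = 1.
Day n: the number of surreal numbers born by day n is 2^(n+1) - 1.
By day 0: 2^1 - 1 = 1
By day 1: 2^2 - 1 = 3
By day 2: 2^3 - 1 = 7
By day 2: 7 surreal numbers.

7


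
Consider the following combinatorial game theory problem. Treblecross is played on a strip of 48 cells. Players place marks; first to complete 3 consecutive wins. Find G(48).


Treblecross: place X on empty cells; 3-in-a-row wins.
Playing within two cells of an existing X lets the opponent win at once, so sensible play treats the cells i-2..i+2 around each X as dead. The player left with no safe cell loses, so this is a normal-play take-away game on strips of safe cells.
Placing X at cell i (0-indexed) of a strip of k safe cells leaves independent strips of sizes max(0, i-2) and max(0, k-i-3). Hence G(k) = mex{ G(max(0,i-2)) XOR G(max(0,k-i-3)) : 0 <= i < k }, with G(0) = 0.
G(1): splits (0,0):0^0=0 -> mex({0}) = 1
G(2): splits (0,0):0^0=0 -> mex({0}) = 1
G(3): splits (0,0):0^0=0 -> mex({0}) = 1
G(4): splits (0,1):0^1=1 (0,0):0^0=0 -> mex({0, 1}) = 2
G(5): splits (0,2):0^1=1 (0,1):0^1=1 (0,0):0^0=0 -> mex({0, 1}) = 2
G(6) = mex({1}) = 0
G(7) = mex({0, 1, 2}) = 3
G(8) = mex({0, 1, 2}) = 3
G(9) = mex({0, 2}) = 1
G(10) = mex({0, 2, 3}) = 1
G(11) = mex({0, 3}) = 1
G(12) = mex({1, 3}) = 0
G(13) = mex({0, 1, 2, 3}) = 4
G(14) = mex({0, 1, 2}) = 3
G(15) = mex({0, 1, 2}) = 3
G(16) = mex({0, 1, 2, 4}) = 3
G(17) = mex({0, 1, 3, 4}) = 2
G(18) = mex({0, 1, 3, 4}) = 2
G(19) = mex({0, 1, 3, 5}) = 2
G(20) = mex({0, 1, 2, 3, 5}) = 4
G(21) = mex({0, 1, 2, 3, 5}) = 4
G(22) = mex({1, 2, 6}) = 0
G(23) = mex({0, 1, 2, 3, 4, 6}) = 5
G(24) = mex({0, 1, 2, 3, 4}) = 5
G(25) = mex({0, 1, 3, 4, 7}) = 2
G(26) = mex({0, 1, 3, 4, 5, 7}) = 2
G(27) = mex({0, 1, 3, 5}) = 2
G(28) = mex({0, 1, 2, 5}) = 3
G(29) = mex({0, 1, 2, 4, 5, 6}) = 3
G(30) = mex({1, 2, 4, 6}) = 0
G(31) = mex({0, 1, 2, 3, 4, 6}) = 5
G(32) = mex({1, 2, 3, 4, 7}) = 0
G(33) = mex({0, 3, 7}) = 1
G(34) = mex({0, 2, 3, 5, 7}) = 1
G(35) = mex({0, 2, 3, 5, 6}) = 1
G(36) = mex({0, 1, 2, 5, 6}) = 3
G(37) = mex({0, 1, 2, 4, 5, 6}) = 3
G(38) = mex({0, 1, 2, 4}) = 3
G(39) = mex({0, 1, 2, 3, 4, 7}) = 5
G(40) = mex({0, 1, 2, 3, 4, 5, 7}) = 6
G(41) = mex({0, 1, 2, 3, 5, 7}) = 4
G(42) = mex({0, 1, 2, 3, 5, 6, 7}) = 4
G(43) = mex({0, 2, 3, 5, 6}) = 1
G(44) = mex({1, 2, 3, 4, 5, 6}) = 0
G(45) = mex({0, 1, 2, 3, 4, 6, 7}) = 5
G(46) = mex({0, 1, 2, 3, 4, 7}) = 5
G(47) = mex({0, 1, 2, 3, 4, 5, 7}) = 6
G(48) = mex({0, 1, 2, 3, 4, 5, 7}) = 6
Therefore G(48) = 6.

6
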